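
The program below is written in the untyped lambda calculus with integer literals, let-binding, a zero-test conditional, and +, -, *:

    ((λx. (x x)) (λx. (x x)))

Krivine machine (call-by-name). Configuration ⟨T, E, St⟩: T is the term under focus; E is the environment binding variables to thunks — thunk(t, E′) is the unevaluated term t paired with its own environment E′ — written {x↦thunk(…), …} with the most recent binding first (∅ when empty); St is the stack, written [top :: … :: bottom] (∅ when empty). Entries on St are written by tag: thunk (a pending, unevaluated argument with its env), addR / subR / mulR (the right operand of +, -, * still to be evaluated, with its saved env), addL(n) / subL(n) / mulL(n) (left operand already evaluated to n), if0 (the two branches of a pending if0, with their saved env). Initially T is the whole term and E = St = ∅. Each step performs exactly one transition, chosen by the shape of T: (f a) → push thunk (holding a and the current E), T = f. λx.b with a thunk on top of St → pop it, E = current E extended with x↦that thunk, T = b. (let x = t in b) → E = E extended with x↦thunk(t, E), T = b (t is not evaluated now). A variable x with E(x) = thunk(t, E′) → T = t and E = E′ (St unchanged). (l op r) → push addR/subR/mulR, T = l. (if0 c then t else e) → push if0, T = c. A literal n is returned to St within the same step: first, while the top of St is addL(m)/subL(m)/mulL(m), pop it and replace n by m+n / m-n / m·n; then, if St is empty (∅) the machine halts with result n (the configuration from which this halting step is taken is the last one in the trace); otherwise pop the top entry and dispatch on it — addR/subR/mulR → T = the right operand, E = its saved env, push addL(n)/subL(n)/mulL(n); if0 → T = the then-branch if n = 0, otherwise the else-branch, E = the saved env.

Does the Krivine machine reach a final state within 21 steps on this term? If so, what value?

Answer: DIVERGES (no final state within 21 steps)

Machine steps:
0. ⟨T=((λx. (x x)) (λx. (x x))); E=∅; St=∅⟩
1. ⟨T=(λx. (x x)); E=∅; St=[thunk]⟩
2. ⟨T=(x x); E={x↦thunk((λx. (x x)), ∅)}; St=∅⟩
3. ⟨T=x; E={x↦thunk((λx. (x x)), ∅)}; St=[thunk]⟩
4. ⟨T=(λx. (x x)); E=∅; St=[thunk]⟩
5. ⟨T=(x x); E={x↦thunk(x, {x↦thunk((λx. (x x)), ∅)})}; St=∅⟩
6. ⟨T=x; E={x↦thunk(x, {x↦thunk((λx. (x x)), ∅)})}; St=[thunk]⟩
7. ⟨T=x; E={x↦thunk((λx. (x x)), ∅)}; St=[thunk]⟩
8. ⟨T=(λx. (x x)); E=∅; St=[thunk]⟩
9. ⟨T=(x x); E={x↦thunk(x, {x↦thunk(x, {x↦thunk((λx. (x x)), ∅)})})}; St=∅⟩
10. ⟨T=x; E={x↦thunk(x, {x↦thunk(x, {x↦thunk((λx. (x x)), ∅)})})}; St=[thunk]⟩
11. ⟨T=x; E={x↦thunk(x, {x↦thunk((λx. (x x)), ∅)})}; St=[thunk]⟩
12. ⟨T=x; E={x↦thunk((λx. (x x)), ∅)}; St=[thunk]⟩
13. ⟨T=(λx. (x x)); E=∅; St=[thunk]⟩
14. ⟨T=(x x); E={x↦thunk(x, {x↦thunk(x, {x↦thunk(x, {x↦thunk((λx. (x x)), ∅)})})})}; St=∅⟩
15. ⟨T=x; E={x↦thunk(x, {x↦thunk(x, {x↦thunk(x, {x↦thunk((λx. (x x)), ∅)})})})}; St=[thunk]⟩
16. ⟨T=x; E={x↦thunk(x, {x↦thunk(x, {x↦thunk((λx. (x x)), ∅)})})}; St=[thunk]⟩
17. ⟨T=x; E={x↦thunk(x, {x↦thunk((λx. (x x)), ∅)})}; St=[thunk]⟩
18. ⟨T=x; E={x↦thunk((λx. (x x)), ∅)}; St=[thunk]⟩
19. ⟨T=(λx. (x x)); E=∅; St=[thunk]⟩
20. ⟨T=(x x); E={x↦thunk(x, {x↦thunk(x, {x↦thunk(x, {x↦thunk(x, {x↦thunk((λx. (x x)), ∅)})})})})}; St=∅⟩
21. ⟨T=x; E={x↦thunk(x, {x↦thunk(x, {x↦thunk(x, {x↦thunk(x, {x↦thunk((λx. (x x)), ∅)})})})})}; St=[thunk]⟩
→ 21 transitions taken and the configuration is still not final: no result within 21 steps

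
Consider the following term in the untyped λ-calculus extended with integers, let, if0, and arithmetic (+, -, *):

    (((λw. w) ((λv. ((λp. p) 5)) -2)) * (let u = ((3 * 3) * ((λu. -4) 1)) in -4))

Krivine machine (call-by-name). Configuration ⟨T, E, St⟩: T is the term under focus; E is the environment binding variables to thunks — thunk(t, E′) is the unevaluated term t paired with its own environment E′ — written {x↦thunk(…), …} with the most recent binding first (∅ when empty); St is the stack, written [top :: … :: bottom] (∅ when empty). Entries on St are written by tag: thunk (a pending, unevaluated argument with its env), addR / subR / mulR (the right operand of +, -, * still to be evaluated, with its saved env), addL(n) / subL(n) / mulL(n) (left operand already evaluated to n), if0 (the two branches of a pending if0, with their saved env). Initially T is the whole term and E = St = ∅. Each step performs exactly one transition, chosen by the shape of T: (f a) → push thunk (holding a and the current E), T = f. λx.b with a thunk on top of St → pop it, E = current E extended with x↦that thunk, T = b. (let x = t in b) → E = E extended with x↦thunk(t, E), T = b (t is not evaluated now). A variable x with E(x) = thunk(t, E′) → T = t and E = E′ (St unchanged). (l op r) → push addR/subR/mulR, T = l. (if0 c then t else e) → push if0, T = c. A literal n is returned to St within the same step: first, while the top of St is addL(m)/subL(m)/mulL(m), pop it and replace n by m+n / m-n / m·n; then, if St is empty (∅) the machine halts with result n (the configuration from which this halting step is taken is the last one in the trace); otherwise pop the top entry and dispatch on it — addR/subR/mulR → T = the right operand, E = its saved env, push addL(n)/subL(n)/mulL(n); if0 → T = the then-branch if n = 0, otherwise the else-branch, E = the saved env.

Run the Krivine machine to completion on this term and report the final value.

t=0: ⟨T=(((λw. w) ((λv. ((λp. p) 5)) -2)) * (let u = ((3 * 3) * ((λu. -4) 1)) in -4)); E=∅; St=∅⟩
t=1: ⟨T=((λw. w) ((λv. ((λp. p) 5)) -2)); E=∅; St=[mulR]⟩
t=2: ⟨T=(λw. w); E=∅; St=[thunk :: mulR]⟩
t=3: ⟨T=w; E={w↦thunk(((λv. ((λp. p) 5)) -2), ∅)}; St=[mulR]⟩
t=4: ⟨T=((λv. ((λp. p) 5)) -2); E=∅; St=[mulR]⟩
t=5: ⟨T=(λv. ((λp. p) 5)); E=∅; St=[thunk :: mulR]⟩
t=6: ⟨T=((λp. p) 5); E={v↦thunk(-2, ∅)}; St=[mulR]⟩
t=7: ⟨T=(λp. p); E={v↦thunk(-2, ∅)}; St=[thunk :: mulR]⟩
t=8: ⟨T=p; E={p↦thunk(5, {v↦thunk(-2, ∅)}), v↦thunk(-2, ∅)}; St=[mulR]⟩
t=9: ⟨T=5; E={v↦thunk(-2, ∅)}; St=[mulR]⟩
t=10: ⟨T=(let u = ((3 * 3) * ((λu. -4) 1)) in -4); E=∅; St=[mulL(5)]⟩
t=11: ⟨T=-4; E={u↦thunk(((3 * 3) * ((λu. -4) 1)), ∅)}; St=[mulL(5)]⟩
→ final value -20

Answer: -20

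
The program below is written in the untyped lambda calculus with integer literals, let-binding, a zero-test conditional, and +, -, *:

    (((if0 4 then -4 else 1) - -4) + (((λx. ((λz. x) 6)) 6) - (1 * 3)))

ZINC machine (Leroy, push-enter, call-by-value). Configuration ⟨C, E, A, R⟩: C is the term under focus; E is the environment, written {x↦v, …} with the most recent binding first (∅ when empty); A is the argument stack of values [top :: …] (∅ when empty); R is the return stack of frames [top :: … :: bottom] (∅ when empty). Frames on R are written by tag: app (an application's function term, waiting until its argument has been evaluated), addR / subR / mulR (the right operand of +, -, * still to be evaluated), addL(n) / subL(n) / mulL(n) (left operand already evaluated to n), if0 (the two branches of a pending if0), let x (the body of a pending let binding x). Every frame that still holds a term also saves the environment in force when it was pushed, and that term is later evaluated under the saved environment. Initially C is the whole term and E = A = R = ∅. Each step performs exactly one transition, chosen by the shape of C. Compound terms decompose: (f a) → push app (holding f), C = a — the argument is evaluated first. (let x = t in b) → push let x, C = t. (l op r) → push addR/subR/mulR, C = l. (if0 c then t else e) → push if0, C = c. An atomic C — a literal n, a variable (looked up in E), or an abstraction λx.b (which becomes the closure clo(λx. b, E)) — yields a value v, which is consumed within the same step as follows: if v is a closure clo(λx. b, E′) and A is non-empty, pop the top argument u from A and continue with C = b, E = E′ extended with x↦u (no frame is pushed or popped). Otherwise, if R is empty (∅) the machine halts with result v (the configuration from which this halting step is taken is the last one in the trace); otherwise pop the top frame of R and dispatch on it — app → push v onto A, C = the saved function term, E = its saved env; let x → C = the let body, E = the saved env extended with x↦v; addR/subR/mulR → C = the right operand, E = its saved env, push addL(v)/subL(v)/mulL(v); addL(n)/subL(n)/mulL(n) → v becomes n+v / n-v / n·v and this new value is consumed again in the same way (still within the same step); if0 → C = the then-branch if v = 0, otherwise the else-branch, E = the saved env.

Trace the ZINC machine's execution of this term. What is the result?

Answer: 8

Execution trace:
0. <C=(((if0 4 then -4 else 1) - -4) + (((λx. ((λz. x) 6)) 6) - (1 * 3))), E=∅, A=∅, R=∅>
1. <C=((if0 4 then -4 else 1) - -4), E=∅, A=∅, R=[addR]>
2. <C=(if0 4 then -4 else 1), E=∅, A=∅, R=[subR :: addR]>
3. <C=4, E=∅, A=∅, R=[if0 :: subR :: addR]>
4. <C=1, E=∅, A=∅, R=[subR :: addR]>
5. <C=-4, E=∅, A=∅, R=[subL(1) :: addR]>
6. <C=(((λx. ((λz. x) 6)) 6) - (1 * 3)), E=∅, A=∅, R=[addL(5)]>
7. <C=((λx. ((λz. x) 6)) 6), E=∅, A=∅, R=[subR :: addL(5)]>
8. <C=6, E=∅, A=∅, R=[app :: subR :: addL(5)]>
9. <C=(λx. ((λz. x) 6)), E=∅, A=[6], R=[subR :: addL(5)]>
10. <C=((λz. x) 6), E={x↦6}, A=∅, R=[subR :: addL(5)]>
11. <C=6, E={x↦6}, A=∅, R=[app :: subR :: addL(5)]>
12. <C=(λz. x), E={x↦6}, A=[6], R=[subR :: addL(5)]>
13. <C=x, E={z↦6, x↦6}, A=∅, R=[subR :: addL(5)]>
14. <C=(1 * 3), E=∅, A=∅, R=[subL(6) :: addL(5)]>
15. <C=1, E=∅, A=∅, R=[mulR :: subL(6) :: addL(5)]>
16. <C=3, E=∅, A=∅, R=[mulL(1) :: subL(6) :: addL(5)]>
→ final value 8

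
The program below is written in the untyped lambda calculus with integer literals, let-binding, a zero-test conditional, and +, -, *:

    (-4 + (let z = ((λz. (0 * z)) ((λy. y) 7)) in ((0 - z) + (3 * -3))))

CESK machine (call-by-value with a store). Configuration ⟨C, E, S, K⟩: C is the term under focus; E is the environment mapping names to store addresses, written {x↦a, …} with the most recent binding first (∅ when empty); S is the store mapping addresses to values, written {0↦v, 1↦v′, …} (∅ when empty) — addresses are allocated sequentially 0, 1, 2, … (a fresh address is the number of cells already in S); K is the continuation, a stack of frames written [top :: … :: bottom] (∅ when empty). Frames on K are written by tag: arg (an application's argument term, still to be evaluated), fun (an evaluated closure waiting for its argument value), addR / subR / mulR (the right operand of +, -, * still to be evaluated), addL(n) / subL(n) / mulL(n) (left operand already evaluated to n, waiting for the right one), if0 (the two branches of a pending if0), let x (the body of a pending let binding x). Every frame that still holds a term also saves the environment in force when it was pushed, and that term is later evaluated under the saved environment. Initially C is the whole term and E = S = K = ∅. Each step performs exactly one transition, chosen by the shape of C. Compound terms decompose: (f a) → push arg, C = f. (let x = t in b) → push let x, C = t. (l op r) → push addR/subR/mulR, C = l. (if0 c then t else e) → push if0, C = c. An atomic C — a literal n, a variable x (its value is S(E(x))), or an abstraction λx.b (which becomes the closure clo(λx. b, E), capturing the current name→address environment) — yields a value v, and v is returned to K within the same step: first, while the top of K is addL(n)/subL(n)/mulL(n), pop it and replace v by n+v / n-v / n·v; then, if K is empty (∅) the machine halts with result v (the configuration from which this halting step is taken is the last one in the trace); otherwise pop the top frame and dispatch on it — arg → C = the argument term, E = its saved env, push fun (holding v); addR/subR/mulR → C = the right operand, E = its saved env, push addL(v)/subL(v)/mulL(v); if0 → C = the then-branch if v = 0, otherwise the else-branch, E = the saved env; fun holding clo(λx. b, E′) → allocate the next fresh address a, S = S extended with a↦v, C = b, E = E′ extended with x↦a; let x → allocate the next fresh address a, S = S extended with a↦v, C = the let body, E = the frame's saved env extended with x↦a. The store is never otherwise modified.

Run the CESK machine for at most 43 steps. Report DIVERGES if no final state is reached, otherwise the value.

Answer: -13

Machine steps:
0. <C=(-4 + (let z = ((λz. (0 * z)) ((λy. y) 7)) in ((0 - z) + (3 * -3)))), E=∅, S=∅, K=∅>
1. <C=-4, E=∅, S=∅, K=[addR]>
2. <C=(let z = ((λz. (0 * z)) ((λy. y) 7)) in ((0 - z) + (3 * -3))), E=∅, S=∅, K=[addL(-4)]>
3. <C=((λz. (0 * z)) ((λy. y) 7)), E=∅, S=∅, K=[let z :: addL(-4)]>
4. <C=(λz. (0 * z)), E=∅, S=∅, K=[arg :: let z :: addL(-4)]>
5. <C=((λy. y) 7), E=∅, S=∅, K=[fun :: let z :: addL(-4)]>
6. <C=(λy. y), E=∅, S=∅, K=[arg :: fun :: let z :: addL(-4)]>
7. <C=7, E=∅, S=∅, K=[fun :: fun :: let z :: addL(-4)]>
8. <C=y, E={y↦0}, S={0↦7}, K=[fun :: let z :: addL(-4)]>
9. <C=(0 * z), E={z↦1}, S={0↦7, 1↦7}, K=[let z :: addL(-4)]>
10. <C=0, E={z↦1}, S={0↦7, 1↦7}, K=[mulR :: let z :: addL(-4)]>
11. <C=z, E={z↦1}, S={0↦7, 1↦7}, K=[mulL(0) :: let z :: addL(-4)]>
12. <C=((0 - z) + (3 * -3)), E={z↦2}, S={0↦7, 1↦7, 2↦0}, K=[addL(-4)]>
13. <C=(0 - z), E={z↦2}, S={0↦7, 1↦7, 2↦0}, K=[addR :: addL(-4)]>
14. <C=0, E={z↦2}, S={0↦7, 1↦7, 2↦0}, K=[subR :: addR :: addL(-4)]>
15. <C=z, E={z↦2}, S={0↦7, 1↦7, 2↦0}, K=[subL(0) :: addR :: addL(-4)]>
16. <C=(3 * -3), E={z↦2}, S={0↦7, 1↦7, 2↦0}, K=[addL(0) :: addL(-4)]>
17. <C=3, E={z↦2}, S={0↦7, 1↦7, 2↦0}, K=[mulR :: addL(0) :: addL(-4)]>
18. <C=-3, E={z↦2}, S={0↦7, 1↦7, 2↦0}, K=[mulL(3) :: addL(0) :: addL(-4)]>
→ final value -13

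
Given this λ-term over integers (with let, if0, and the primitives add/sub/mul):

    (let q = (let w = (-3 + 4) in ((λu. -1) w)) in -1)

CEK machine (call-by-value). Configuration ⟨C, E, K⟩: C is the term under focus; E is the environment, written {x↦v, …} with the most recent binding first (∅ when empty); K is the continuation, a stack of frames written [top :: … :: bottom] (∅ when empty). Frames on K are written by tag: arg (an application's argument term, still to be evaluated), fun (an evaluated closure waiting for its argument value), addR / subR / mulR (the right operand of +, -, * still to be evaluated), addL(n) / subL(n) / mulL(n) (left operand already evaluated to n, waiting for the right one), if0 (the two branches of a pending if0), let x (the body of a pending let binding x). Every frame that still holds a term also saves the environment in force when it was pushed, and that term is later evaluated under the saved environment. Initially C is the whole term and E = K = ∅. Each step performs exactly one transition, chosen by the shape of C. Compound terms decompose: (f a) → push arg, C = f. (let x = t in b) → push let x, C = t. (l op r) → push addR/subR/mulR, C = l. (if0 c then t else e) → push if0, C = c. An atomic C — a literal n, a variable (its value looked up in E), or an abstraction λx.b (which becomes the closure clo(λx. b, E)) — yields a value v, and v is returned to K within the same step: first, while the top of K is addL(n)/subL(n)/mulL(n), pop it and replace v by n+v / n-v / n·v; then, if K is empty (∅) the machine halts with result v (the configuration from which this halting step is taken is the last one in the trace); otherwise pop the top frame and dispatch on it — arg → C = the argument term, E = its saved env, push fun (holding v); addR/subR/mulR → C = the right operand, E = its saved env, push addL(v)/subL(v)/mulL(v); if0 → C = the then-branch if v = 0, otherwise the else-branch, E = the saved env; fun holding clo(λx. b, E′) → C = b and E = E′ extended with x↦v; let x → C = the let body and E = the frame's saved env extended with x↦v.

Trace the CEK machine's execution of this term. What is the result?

[0] [C=(let q = (let w = (-3 + 4) in ((λu. -1) w)) in -1) | E=∅ | K=∅]
[1] [C=(let w = (-3 + 4) in ((λu. -1) w)) | E=∅ | K=[let q]]
[2] [C=(-3 + 4) | E=∅ | K=[let w :: let q]]
[3] [C=-3 | E=∅ | K=[addR :: let w :: let q]]
[4] [C=4 | E=∅ | K=[addL(-3) :: let w :: let q]]
[5] [C=((λu. -1) w) | E={w↦1} | K=[let q]]
[6] [C=(λu. -1) | E={w↦1} | K=[arg :: let q]]
[7] [C=w | E={w↦1} | K=[fun :: let q]]
[8] [C=-1 | E={u↦1, w↦1} | K=[let q]]
[9] [C=-1 | E={q↦-1} | K=∅]
→ final value -1

Answer: -1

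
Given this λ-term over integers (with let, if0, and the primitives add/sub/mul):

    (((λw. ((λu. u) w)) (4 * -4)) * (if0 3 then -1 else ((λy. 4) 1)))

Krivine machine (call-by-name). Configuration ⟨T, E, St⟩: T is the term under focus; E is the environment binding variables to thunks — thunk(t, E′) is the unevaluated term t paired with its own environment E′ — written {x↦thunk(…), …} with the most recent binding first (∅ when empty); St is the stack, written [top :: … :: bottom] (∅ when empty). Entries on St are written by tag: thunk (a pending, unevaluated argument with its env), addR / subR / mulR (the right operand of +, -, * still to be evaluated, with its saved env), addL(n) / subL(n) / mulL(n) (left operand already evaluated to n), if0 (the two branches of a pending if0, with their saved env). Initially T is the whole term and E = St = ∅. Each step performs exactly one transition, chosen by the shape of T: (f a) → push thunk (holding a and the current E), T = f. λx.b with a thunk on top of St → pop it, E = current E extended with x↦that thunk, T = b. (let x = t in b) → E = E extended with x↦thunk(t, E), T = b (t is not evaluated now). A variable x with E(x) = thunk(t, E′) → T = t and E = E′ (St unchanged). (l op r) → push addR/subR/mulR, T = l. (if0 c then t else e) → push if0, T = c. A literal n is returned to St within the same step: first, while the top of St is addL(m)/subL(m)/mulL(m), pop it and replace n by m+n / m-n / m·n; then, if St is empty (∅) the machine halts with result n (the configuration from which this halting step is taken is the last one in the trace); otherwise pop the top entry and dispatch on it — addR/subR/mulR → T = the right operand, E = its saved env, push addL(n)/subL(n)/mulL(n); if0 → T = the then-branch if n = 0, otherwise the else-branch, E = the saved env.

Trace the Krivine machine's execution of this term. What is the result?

0. [T=(((λw. ((λu. u) w)) (4 * -4)) * (if0 3 then -1 else ((λy. 4) 1))) | E=∅ | St=∅]
1. [T=((λw. ((λu. u) w)) (4 * -4)) | E=∅ | St=[mulR]]
2. [T=(λw. ((λu. u) w)) | E=∅ | St=[thunk :: mulR]]
3. [T=((λu. u) w) | E={w↦thunk((4 * -4), ∅)} | St=[mulR]]
4. [T=(λu. u) | E={w↦thunk((4 * -4), ∅)} | St=[thunk :: mulR]]
5. [T=u | E={u↦thunk(w, {w↦thunk((4 * -4), ∅)}), w↦thunk((4 * -4), ∅)} | St=[mulR]]
6. [T=w | E={w↦thunk((4 * -4), ∅)} | St=[mulR]]
7. [T=(4 * -4) | E=∅ | St=[mulR]]
8. [T=4 | E=∅ | St=[mulR :: mulR]]
9. [T=-4 | E=∅ | St=[mulL(4) :: mulR]]
10. [T=(if0 3 then -1 else ((λy. 4) 1)) | E=∅ | St=[mulL(-16)]]
11. [T=3 | E=∅ | St=[if0 :: mulL(-16)]]
12. [T=((λy. 4) 1) | E=∅ | St=[mulL(-16)]]
13. [T=(λy. 4) | E=∅ | St=[thunk :: mulL(-16)]]
14. [T=4 | E={y↦thunk(1, ∅)} | St=[mulL(-16)]]
→ final value -64

Answer: -64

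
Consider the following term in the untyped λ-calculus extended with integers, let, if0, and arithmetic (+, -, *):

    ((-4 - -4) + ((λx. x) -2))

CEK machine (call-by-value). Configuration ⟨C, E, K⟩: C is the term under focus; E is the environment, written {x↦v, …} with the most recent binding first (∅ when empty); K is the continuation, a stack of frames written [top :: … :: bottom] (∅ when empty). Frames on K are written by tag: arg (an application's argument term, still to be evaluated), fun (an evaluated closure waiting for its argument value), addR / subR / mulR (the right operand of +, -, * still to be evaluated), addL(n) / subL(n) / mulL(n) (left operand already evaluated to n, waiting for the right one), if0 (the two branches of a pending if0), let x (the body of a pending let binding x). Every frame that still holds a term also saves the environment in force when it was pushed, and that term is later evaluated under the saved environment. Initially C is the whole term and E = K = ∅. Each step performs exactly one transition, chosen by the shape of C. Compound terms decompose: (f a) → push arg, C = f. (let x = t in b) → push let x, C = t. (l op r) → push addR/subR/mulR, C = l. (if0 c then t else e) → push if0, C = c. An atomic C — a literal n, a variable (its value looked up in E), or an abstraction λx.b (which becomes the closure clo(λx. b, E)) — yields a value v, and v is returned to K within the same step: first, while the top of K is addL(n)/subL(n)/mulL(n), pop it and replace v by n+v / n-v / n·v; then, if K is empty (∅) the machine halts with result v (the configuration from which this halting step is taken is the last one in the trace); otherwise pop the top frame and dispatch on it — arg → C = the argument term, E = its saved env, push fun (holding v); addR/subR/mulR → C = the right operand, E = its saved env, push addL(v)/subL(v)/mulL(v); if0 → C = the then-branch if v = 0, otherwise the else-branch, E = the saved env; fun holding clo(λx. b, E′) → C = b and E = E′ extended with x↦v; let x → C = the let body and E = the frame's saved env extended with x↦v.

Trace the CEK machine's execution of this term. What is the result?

Answer: -2

Execution trace:
0. [C=((-4 - -4) + ((λx. x) -2)) | E=∅ | K=∅]
1. [C=(-4 - -4) | E=∅ | K=[addR]]
2. [C=-4 | E=∅ | K=[subR :: addR]]
3. [C=-4 | E=∅ | K=[subL(-4) :: addR]]
4. [C=((λx. x) -2) | E=∅ | K=[addL(0)]]
5. [C=(λx. x) | E=∅ | K=[arg :: addL(0)]]
6. [C=-2 | E=∅ | K=[fun :: addL(0)]]
7. [C=x | E={x↦-2} | K=[addL(0)]]
→ final value -2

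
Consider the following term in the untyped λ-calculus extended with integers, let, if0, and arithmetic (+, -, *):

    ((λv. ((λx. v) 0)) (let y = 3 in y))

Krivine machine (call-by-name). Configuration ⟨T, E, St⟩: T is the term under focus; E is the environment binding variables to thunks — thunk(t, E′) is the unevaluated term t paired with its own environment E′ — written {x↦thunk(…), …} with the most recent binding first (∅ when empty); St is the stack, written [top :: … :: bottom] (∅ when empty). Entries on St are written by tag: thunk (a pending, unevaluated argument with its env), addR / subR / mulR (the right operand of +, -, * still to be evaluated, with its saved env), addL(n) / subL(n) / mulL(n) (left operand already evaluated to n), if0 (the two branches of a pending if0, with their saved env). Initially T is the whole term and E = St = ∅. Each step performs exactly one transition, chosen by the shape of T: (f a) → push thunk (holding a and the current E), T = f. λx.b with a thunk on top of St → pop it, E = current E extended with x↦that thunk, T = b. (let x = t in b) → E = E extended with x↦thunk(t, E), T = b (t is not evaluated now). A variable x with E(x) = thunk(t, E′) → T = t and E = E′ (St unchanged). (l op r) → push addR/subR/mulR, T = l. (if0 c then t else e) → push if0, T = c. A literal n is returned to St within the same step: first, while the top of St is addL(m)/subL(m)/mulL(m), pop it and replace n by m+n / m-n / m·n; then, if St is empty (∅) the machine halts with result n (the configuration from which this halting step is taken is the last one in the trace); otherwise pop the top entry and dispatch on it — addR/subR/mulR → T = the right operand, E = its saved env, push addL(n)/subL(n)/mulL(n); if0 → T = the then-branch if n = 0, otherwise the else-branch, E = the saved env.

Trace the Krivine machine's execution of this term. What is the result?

Answer: 3

Execution trace:
t=0: [T=((λv. ((λx. v) 0)) (let y = 3 in y)) | E=∅ | St=∅]
t=1: [T=(λv. ((λx. v) 0)) | E=∅ | St=[thunk]]
t=2: [T=((λx. v) 0) | E={v↦thunk((let y = 3 in y), ∅)} | St=∅]
t=3: [T=(λx. v) | E={v↦thunk((let y = 3 in y), ∅)} | St=[thunk]]
t=4: [T=v | E={x↦thunk(0, {v↦thunk((let y = 3 in y), ∅)}), v↦thunk((let y = 3 in y), ∅)} | St=∅]
t=5: [T=(let y = 3 in y) | E=∅ | St=∅]
t=6: [T=y | E={y↦thunk(3, ∅)} | St=∅]
t=7: [T=3 | E=∅ | St=∅]
→ final value 3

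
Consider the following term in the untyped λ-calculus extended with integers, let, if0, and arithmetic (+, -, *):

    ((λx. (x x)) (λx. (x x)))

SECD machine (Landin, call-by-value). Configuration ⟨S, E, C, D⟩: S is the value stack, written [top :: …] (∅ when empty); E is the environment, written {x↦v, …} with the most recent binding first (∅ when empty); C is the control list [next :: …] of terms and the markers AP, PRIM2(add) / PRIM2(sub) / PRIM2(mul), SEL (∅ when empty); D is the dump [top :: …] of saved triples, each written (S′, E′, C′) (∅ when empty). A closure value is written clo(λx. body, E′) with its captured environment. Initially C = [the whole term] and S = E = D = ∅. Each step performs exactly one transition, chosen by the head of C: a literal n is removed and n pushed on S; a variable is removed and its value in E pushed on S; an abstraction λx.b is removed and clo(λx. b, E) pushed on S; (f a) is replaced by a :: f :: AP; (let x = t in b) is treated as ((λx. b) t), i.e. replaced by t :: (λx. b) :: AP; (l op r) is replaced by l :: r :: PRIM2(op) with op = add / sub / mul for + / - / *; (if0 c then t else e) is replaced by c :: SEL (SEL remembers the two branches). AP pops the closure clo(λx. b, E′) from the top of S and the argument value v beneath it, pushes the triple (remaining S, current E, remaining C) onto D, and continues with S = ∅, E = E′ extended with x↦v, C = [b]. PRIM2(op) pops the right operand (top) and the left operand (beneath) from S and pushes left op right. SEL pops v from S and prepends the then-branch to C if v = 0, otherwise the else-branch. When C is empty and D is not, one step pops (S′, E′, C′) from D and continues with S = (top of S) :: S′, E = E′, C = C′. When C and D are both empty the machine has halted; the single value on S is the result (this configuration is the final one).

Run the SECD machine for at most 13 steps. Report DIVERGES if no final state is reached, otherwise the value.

[0] ⟨S=∅; E=∅; C=[((λx. (x x)) (λx. (x x)))]; D=∅⟩
[1] ⟨S=∅; E=∅; C=[(λx. (x x)) :: (λx. (x x)) :: AP]; D=∅⟩
[2] ⟨S=[clo(λx. (x x), ∅)]; E=∅; C=[(λx. (x x)) :: AP]; D=∅⟩
[3] ⟨S=[clo(λx. (x x), ∅) :: clo(λx. (x x), ∅)]; E=∅; C=[AP]; D=∅⟩
[4] ⟨S=∅; E={x↦clo(λx. (x x), ∅)}; C=[(x x)]; D=[(∅, ∅, ∅)]⟩
[5] ⟨S=∅; E={x↦clo(λx. (x x), ∅)}; C=[x :: x :: AP]; D=[(∅, ∅, ∅)]⟩
[6] ⟨S=[clo(λx. (x x), ∅)]; E={x↦clo(λx. (x x), ∅)}; C=[x :: AP]; D=[(∅, ∅, ∅)]⟩
[7] ⟨S=[clo(λx. (x x), ∅) :: clo(λx. (x x), ∅)]; E={x↦clo(λx. (x x), ∅)}; C=[AP]; D=[(∅, ∅, ∅)]⟩
[8] ⟨S=∅; E={x↦clo(λx. (x x), ∅)}; C=[(x x)]; D=[(∅, {x↦clo(λx. (x x), ∅)}, ∅) :: (∅, ∅, ∅)]⟩
[9] ⟨S=∅; E={x↦clo(λx. (x x), ∅)}; C=[x :: x :: AP]; D=[(∅, {x↦clo(λx. (x x), ∅)}, ∅) :: (∅, ∅, ∅)]⟩
[10] ⟨S=[clo(λx. (x x), ∅)]; E={x↦clo(λx. (x x), ∅)}; C=[x :: AP]; D=[(∅, {x↦clo(λx. (x x), ∅)}, ∅) :: (∅, ∅, ∅)]⟩
[11] ⟨S=[clo(λx. (x x), ∅) :: clo(λx. (x x), ∅)]; E={x↦clo(λx. (x x), ∅)}; C=[AP]; D=[(∅, {x↦clo(λx. (x x), ∅)}, ∅) :: (∅, ∅, ∅)]⟩
[12] ⟨S=∅; E={x↦clo(λx. (x x), ∅)}; C=[(x x)]; D=[(∅, {x↦clo(λx. (x x), ∅)}, ∅) :: (∅, {x↦clo(λx. (x x), ∅)}, ∅) :: (∅, ∅, ∅)]⟩
[13] ⟨S=∅; E={x↦clo(λx. (x x), ∅)}; C=[x :: x :: AP]; D=[(∅, {x↦clo(λx. (x x), ∅)}, ∅) :: (∅, {x↦clo(λx. (x x), ∅)}, ∅) :: (∅, ∅, ∅)]⟩
→ 13 transitions taken and the configuration is still not final: no result within 13 steps

Answer: DIVERGES (no final state within 13 steps)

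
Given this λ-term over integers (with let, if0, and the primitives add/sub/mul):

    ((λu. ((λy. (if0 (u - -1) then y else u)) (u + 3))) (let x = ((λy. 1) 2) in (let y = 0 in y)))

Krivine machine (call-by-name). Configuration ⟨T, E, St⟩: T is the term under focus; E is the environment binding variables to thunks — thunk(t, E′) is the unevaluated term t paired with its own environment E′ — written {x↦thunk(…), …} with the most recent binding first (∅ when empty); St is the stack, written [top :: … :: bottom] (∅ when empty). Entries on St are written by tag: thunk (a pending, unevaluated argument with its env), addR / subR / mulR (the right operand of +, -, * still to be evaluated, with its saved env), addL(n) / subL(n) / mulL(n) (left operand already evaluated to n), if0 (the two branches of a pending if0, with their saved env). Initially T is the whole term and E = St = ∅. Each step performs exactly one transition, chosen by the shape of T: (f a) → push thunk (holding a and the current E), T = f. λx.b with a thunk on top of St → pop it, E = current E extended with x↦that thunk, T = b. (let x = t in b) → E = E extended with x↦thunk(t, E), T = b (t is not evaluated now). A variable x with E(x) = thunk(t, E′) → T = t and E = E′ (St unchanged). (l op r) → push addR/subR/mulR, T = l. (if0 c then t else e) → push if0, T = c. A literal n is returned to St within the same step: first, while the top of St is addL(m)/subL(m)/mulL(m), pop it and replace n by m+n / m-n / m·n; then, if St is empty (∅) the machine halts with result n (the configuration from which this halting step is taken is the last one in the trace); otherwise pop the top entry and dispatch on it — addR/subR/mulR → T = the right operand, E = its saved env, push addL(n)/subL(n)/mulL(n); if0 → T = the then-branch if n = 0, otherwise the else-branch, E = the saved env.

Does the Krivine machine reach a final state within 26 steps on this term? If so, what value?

Answer: 0

Execution trace:
t=0: ⟨T=((λu. ((λy. (if0 (u - -1) then y else u)) (u + 3))) (let x = ((λy. 1) 2) in (let y = 0 in y))); E=∅; St=∅⟩
t=1: ⟨T=(λu. ((λy. (if0 (u - -1) then y else u)) (u + 3))); E=∅; St=[thunk]⟩
t=2: ⟨T=((λy. (if0 (u - -1) then y else u)) (u + 3)); E={u↦thunk((let x = ((λy. 1) 2) in (let y = 0 in y)), ∅)}; St=∅⟩
t=3: ⟨T=(λy. (if0 (u - -1) then y else u)); E={u↦thunk((let x = ((λy. 1) 2) in (let y = 0 in y)), ∅)}; St=[thunk]⟩
t=4: ⟨T=(if0 (u - -1) then y else u); E={y↦thunk((u + 3), {u↦thunk((let x = ((λy. 1) 2) in (let y = 0 in y)), ∅)}), u↦thunk((let x = ((λy. 1) 2) in (let y = 0 in y)), ∅)}; St=∅⟩
t=5: ⟨T=(u - -1); E={y↦thunk((u + 3), {u↦thunk((let x = ((λy. 1) 2) in (let y = 0 in y)), ∅)}), u↦thunk((let x = ((λy. 1) 2) in (let y = 0 in y)), ∅)}; St=[if0]⟩
t=6: ⟨T=u; E={y↦thunk((u + 3), {u↦thunk((let x = ((λy. 1) 2) in (let y = 0 in y)), ∅)}), u↦thunk((let x = ((λy. 1) 2) in (let y = 0 in y)), ∅)}; St=[subR :: if0]⟩
t=7: ⟨T=(let x = ((λy. 1) 2) in (let y = 0 in y)); E=∅; St=[subR :: if0]⟩
t=8: ⟨T=(let y = 0 in y); E={x↦thunk(((λy. 1) 2), ∅)}; St=[subR :: if0]⟩
t=9: ⟨T=y; E={y↦thunk(0, {x↦thunk(((λy. 1) 2), ∅)}), x↦thunk(((λy. 1) 2), ∅)}; St=[subR :: if0]⟩
t=10: ⟨T=0; E={x↦thunk(((λy. 1) 2), ∅)}; St=[subR :: if0]⟩
t=11: ⟨T=-1; E={y↦thunk((u + 3), {u↦thunk((let x = ((λy. 1) 2) in (let y = 0 in y)), ∅)}), u↦thunk((let x = ((λy. 1) 2) in (let y = 0 in y)), ∅)}; St=[subL(0) :: if0]⟩
t=12: ⟨T=u; E={y↦thunk((u + 3), {u↦thunk((let x = ((λy. 1) 2) in (let y = 0 in y)), ∅)}), u↦thunk((let x = ((λy. 1) 2) in (let y = 0 in y)), ∅)}; St=∅⟩
t=13: ⟨T=(let x = ((λy. 1) 2) in (let y = 0 in y)); E=∅; St=∅⟩
t=14: ⟨T=(let y = 0 in y); E={x↦thunk(((λy. 1) 2), ∅)}; St=∅⟩
t=15: ⟨T=y; E={y↦thunk(0, {x↦thunk(((λy. 1) 2), ∅)}), x↦thunk(((λy. 1) 2), ∅)}; St=∅⟩
t=16: ⟨T=0; E={x↦thunk(((λy. 1) 2), ∅)}; St=∅⟩
→ final value 0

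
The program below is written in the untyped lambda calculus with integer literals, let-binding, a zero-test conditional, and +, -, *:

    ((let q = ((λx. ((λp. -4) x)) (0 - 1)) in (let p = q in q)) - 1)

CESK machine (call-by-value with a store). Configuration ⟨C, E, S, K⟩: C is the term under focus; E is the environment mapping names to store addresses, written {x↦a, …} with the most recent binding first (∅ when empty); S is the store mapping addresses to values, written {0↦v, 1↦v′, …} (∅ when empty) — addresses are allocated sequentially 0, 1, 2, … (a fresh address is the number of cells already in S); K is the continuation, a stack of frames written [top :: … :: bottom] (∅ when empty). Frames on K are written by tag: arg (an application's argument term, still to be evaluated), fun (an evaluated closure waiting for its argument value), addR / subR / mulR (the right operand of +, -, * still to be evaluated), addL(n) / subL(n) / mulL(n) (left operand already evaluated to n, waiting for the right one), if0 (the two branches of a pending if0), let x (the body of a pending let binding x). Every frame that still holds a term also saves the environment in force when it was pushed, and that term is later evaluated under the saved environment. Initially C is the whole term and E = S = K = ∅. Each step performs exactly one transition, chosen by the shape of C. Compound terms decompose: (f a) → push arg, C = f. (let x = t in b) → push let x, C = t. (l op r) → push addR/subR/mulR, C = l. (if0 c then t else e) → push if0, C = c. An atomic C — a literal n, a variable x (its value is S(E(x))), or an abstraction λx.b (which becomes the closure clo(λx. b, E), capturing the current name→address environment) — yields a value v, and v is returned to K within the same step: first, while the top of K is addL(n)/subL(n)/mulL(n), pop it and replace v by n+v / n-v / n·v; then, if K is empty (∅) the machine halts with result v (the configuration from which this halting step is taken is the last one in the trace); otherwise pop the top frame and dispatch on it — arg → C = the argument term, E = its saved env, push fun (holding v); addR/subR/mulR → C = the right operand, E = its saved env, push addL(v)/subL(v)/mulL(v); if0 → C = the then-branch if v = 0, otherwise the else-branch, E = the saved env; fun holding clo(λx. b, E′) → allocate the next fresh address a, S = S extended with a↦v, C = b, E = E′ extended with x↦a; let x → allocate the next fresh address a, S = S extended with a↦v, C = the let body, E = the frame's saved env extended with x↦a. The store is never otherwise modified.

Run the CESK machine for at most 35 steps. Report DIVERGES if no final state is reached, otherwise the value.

0. <C=((let q = ((λx. ((λp. -4) x)) (0 - 1)) in (let p = q in q)) - 1), E=∅, S=∅, K=∅>
1. <C=(let q = ((λx. ((λp. -4) x)) (0 - 1)) in (let p = q in q)), E=∅, S=∅, K=[subR]>
2. <C=((λx. ((λp. -4) x)) (0 - 1)), E=∅, S=∅, K=[let q :: subR]>
3. <C=(λx. ((λp. -4) x)), E=∅, S=∅, K=[arg :: let q :: subR]>
4. <C=(0 - 1), E=∅, S=∅, K=[fun :: let q :: subR]>
5. <C=0, E=∅, S=∅, K=[subR :: fun :: let q :: subR]>
6. <C=1, E=∅, S=∅, K=[subL(0) :: fun :: let q :: subR]>
7. <C=((λp. -4) x), E={x↦0}, S={0↦-1}, K=[let q :: subR]>
8. <C=(λp. -4), E={x↦0}, S={0↦-1}, K=[arg :: let q :: subR]>
9. <C=x, E={x↦0}, S={0↦-1}, K=[fun :: let q :: subR]>
10. <C=-4, E={p↦1, x↦0}, S={0↦-1, 1↦-1}, K=[let q :: subR]>
11. <C=(let p = q in q), E={q↦2}, S={0↦-1, 1↦-1, 2↦-4}, K=[subR]>
12. <C=q, E={q↦2}, S={0↦-1, 1↦-1, 2↦-4}, K=[let p :: subR]>
13. <C=q, E={p↦3, q↦2}, S={0↦-1, 1↦-1, 2↦-4, 3↦-4}, K=[subR]>
14. <C=1, E=∅, S={0↦-1, 1↦-1, 2↦-4, 3↦-4}, K=[subL(-4)]>
→ final value -5

Answer: -5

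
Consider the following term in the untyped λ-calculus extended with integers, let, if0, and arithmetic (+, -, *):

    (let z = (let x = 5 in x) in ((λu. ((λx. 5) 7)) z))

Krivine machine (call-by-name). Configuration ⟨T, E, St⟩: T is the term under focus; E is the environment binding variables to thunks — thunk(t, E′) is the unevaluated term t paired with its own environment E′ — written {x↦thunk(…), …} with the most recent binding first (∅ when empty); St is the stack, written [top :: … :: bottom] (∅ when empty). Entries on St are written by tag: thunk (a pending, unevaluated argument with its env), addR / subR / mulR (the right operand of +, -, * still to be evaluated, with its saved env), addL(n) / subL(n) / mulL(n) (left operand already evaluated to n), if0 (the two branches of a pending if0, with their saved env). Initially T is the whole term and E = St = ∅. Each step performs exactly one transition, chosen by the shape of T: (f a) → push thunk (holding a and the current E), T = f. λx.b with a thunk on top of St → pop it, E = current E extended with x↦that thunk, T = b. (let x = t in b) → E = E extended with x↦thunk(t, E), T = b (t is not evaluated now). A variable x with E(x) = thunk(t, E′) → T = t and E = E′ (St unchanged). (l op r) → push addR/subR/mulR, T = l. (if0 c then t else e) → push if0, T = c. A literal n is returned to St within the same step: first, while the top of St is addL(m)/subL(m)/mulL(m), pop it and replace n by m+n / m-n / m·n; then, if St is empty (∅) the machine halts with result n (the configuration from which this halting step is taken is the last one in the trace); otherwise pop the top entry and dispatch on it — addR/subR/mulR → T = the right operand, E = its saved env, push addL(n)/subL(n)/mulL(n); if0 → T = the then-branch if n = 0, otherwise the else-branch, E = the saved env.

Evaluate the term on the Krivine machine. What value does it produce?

Answer: 5

Derivation:
0. ⟨T=(let z = (let x = 5 in x) in ((λu. ((λx. 5) 7)) z)); E=∅; St=∅⟩
1. ⟨T=((λu. ((λx. 5) 7)) z); E={z↦thunk((let x = 5 in x), ∅)}; St=∅⟩
2. ⟨T=(λu. ((λx. 5) 7)); E={z↦thunk((let x = 5 in x), ∅)}; St=[thunk]⟩
3. ⟨T=((λx. 5) 7); E={u↦thunk(z, {z↦thunk((let x = 5 in x), ∅)}), z↦thunk((let x = 5 in x), ∅)}; St=∅⟩
4. ⟨T=(λx. 5); E={u↦thunk(z, {z↦thunk((let x = 5 in x), ∅)}), z↦thunk((let x = 5 in x), ∅)}; St=[thunk]⟩
5. ⟨T=5; E={x↦thunk(7, {u↦thunk(z, {z↦thunk((let x = 5 in x), ∅)}), z↦thunk((let x = 5 in x), ∅)}), u↦thunk(z, {z↦thunk((let x = 5 in x), ∅)}), z↦thunk((let x = 5 in x), ∅)}; St=∅⟩
→ final value 5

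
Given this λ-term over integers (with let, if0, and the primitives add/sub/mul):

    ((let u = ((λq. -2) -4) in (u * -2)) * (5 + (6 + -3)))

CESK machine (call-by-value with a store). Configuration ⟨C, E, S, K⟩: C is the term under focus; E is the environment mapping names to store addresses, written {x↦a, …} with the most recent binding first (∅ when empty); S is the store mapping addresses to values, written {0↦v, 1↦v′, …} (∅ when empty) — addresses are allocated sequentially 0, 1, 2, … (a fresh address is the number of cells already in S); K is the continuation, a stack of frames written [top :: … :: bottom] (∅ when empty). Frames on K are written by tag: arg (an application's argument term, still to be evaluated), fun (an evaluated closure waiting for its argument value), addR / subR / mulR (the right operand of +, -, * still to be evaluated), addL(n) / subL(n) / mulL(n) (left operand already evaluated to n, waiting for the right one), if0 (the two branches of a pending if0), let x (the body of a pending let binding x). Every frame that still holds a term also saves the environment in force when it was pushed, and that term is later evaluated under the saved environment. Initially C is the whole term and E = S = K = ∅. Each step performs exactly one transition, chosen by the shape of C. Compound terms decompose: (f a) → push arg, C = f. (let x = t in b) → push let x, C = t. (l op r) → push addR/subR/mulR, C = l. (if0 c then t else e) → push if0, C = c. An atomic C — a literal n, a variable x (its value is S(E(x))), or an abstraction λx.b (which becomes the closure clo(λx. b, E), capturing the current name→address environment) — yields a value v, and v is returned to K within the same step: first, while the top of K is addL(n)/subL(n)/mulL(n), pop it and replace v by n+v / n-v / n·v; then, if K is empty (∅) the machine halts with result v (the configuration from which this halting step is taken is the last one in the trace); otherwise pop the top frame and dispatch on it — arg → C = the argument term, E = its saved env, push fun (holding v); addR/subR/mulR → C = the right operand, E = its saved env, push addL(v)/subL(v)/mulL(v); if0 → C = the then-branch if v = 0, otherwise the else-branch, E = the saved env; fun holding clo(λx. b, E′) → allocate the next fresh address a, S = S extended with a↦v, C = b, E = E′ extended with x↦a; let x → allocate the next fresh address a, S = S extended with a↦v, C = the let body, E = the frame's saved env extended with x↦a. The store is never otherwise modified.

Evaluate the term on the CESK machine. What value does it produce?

Answer: 32

Execution trace:
0. <C=((let u = ((λq. -2) -4) in (u * -2)) * (5 + (6 + -3))), E=∅, S=∅, K=∅>
1. <C=(let u = ((λq. -2) -4) in (u * -2)), E=∅, S=∅, K=[mulR]>
2. <C=((λq. -2) -4), E=∅, S=∅, K=[let u :: mulR]>
3. <C=(λq. -2), E=∅, S=∅, K=[arg :: let u :: mulR]>
4. <C=-4, E=∅, S=∅, K=[fun :: let u :: mulR]>
5. <C=-2, E={q↦0}, S={0↦-4}, K=[let u :: mulR]>
6. <C=(u * -2), E={u↦1}, S={0↦-4, 1↦-2}, K=[mulR]>
7. <C=u, E={u↦1}, S={0↦-4, 1↦-2}, K=[mulR :: mulR]>
8. <C=-2, E={u↦1}, S={0↦-4, 1↦-2}, K=[mulL(-2) :: mulR]>
9. <C=(5 + (6 + -3)), E=∅, S={0↦-4, 1↦-2}, K=[mulL(4)]>
10. <C=5, E=∅, S={0↦-4, 1↦-2}, K=[addR :: mulL(4)]>
11. <C=(6 + -3), E=∅, S={0↦-4, 1↦-2}, K=[addL(5) :: mulL(4)]>
12. <C=6, E=∅, S={0↦-4, 1↦-2}, K=[addR :: addL(5) :: mulL(4)]>
13. <C=-3, E=∅, S={0↦-4, 1↦-2}, K=[addL(6) :: addL(5) :: mulL(4)]>
→ final value 32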